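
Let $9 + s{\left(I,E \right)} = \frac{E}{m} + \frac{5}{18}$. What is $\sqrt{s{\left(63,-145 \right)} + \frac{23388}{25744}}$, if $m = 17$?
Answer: $\frac{i \sqrt{440198147543}}{164118} \approx 4.0427 i$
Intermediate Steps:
$s{\left(I,E \right)} = - \frac{157}{18} + \frac{E}{17}$ ($s{\left(I,E \right)} = -9 + \left(\frac{E}{17} + \frac{5}{18}\right) = -9 + \left(\frac{5}{18} + \frac{E}{17}\right) = - \frac{157}{18} + \frac{E}{17}$)
$\sqrt{s{\left(63,-145 \right)} + \frac{23388}{25744}} = \sqrt{\left(- \frac{157}{18} + \frac{1}{17} \left(-145\right)\right) + \frac{23388}{25744}} = \sqrt{\left(- \frac{157}{18} - \frac{145}{17}\right) + 23388 \cdot \frac{1}{25744}} = \sqrt{- \frac{5279}{306} + \frac{5847}{6436}} = \sqrt{- \frac{16093231}{984708}} = \frac{i \sqrt{440198147543}}{164118}$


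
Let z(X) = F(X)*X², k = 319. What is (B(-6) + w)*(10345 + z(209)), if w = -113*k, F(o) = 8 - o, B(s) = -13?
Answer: 316229468160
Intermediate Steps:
z(X) = X²*(8 - X) (z(X) = (8 - X)*X² = X²*(8 - X))
w = -36047 (w = -113*319 = -36047)
(B(-6) + w)*(10345 + z(209)) = (-13 - 36047)*(10345 + 209²*(8 - 1*209)) = -36060*(10345 + 43681*(8 - 209)) = -36060*(10345 + 43681*(-201)) = -36060*(10345 - 8779881) = -36060*(-8769536) = 316229468160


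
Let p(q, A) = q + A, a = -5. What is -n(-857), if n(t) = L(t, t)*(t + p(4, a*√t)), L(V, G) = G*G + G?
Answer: 625753976 + 3667960*I*√857 ≈ 6.2575e+8 + 1.0738e+8*I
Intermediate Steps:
L(V, G) = G + G² (L(V, G) = G² + G = G + G²)
p(q, A) = A + q
n(t) = t*(1 + t)*(4 + t - 5*√t) (n(t) = (t*(1 + t))*(t + (-5*√t + 4)) = (t*(1 + t))*(t + (4 - 5*√t)) = (t*(1 + t))*(4 + t - 5*√t) = t*(1 + t)*(4 + t - 5*√t))
-n(-857) = -(-857)*(1 - 857)*(4 - 857 - 5*I*√857) = -(-857)*(-856)*(4 - 857 - 5*I*√857) = -(-857)*(-856)*(-853 - 5*I*√857) = -(-625753976 - 3667960*I*√857) = 625753976 + 3667960*I*√857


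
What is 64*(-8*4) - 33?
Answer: -2081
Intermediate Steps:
64*(-8*4) - 33 = 64*(-32) - 33 = -2048 - 33 = -2081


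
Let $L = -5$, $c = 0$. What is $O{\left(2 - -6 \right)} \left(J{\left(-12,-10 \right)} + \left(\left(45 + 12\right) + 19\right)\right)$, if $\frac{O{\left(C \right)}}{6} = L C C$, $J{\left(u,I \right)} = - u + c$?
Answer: $-168960$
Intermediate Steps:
$J{\left(u,I \right)} = - u$ ($J{\left(u,I \right)} = - u + 0 = - u$)
$O{\left(C \right)} = - 30 C^{2}$ ($O{\left(C \right)} = 6 - 5 C C = 6 \left(- 5 C^{2}\right) = - 30 C^{2}$)
$O{\left(2 - -6 \right)} \left(J{\left(-12,-10 \right)} + \left(\left(45 + 12\right) + 19\right)\right) = - 30 \left(2 - -6\right)^{2} \left(\left(-1\right) \left(-12\right) + \left(\left(45 + 12\right) + 19\right)\right) = - 30 \left(2 + 6\right)^{2} \left(12 + \left(57 + 19\right)\right) = - 30 \cdot 8^{2} \left(12 + 76\right) = \left(-30\right) 64 \cdot 88 = \left(-1920\right) 88 = -168960$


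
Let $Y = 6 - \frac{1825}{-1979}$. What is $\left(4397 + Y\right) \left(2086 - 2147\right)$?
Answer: $- \frac{531637082}{1979} \approx -2.6864 \cdot 10^{5}$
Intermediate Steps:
$Y = \frac{13699}{1979}$ ($Y = 6 - 1825 \left(- \frac{1}{1979}\right) = 6 - - \frac{1825}{1979} = 6 + \frac{1825}{1979} = \frac{13699}{1979} \approx 6.9222$)
$\left(4397 + Y\right) \left(2086 - 2147\right) = \left(4397 + \frac{13699}{1979}\right) \left(2086 - 2147\right) = \frac{8715362 \left(2086 - 2147\right)}{1979} = \frac{8715362}{1979} \left(-61\right) = - \frac{531637082}{1979}$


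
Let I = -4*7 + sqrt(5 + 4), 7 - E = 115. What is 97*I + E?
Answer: -2533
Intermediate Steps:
E = -108 (E = 7 - 1*115 = 7 - 115 = -108)
I = -25 (I = -28 + sqrt(9) = -28 + 3 = -25)
97*I + E = 97*(-25) - 108 = -2425 - 108 = -2533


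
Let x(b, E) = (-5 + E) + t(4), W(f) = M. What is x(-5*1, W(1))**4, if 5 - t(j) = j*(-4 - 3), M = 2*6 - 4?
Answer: 1679616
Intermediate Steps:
M = 8 (M = 12 - 4 = 8)
t(j) = 5 + 7*j (t(j) = 5 - j*(-4 - 3) = 5 - j*(-7) = 5 - (-7)*j = 5 + 7*j)
W(f) = 8
x(b, E) = 28 + E (x(b, E) = (-5 + E) + (5 + 7*4) = (-5 + E) + (5 + 28) = (-5 + E) + 33 = 28 + E)
x(-5*1, W(1))**4 = (28 + 8)**4 = 36**4 = 1679616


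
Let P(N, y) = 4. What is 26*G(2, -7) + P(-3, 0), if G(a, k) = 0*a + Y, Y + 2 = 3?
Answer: 30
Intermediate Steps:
Y = 1 (Y = -2 + 3 = 1)
G(a, k) = 1 (G(a, k) = 0*a + 1 = 0 + 1 = 1)
26*G(2, -7) + P(-3, 0) = 26*1 + 4 = 26 + 4 = 30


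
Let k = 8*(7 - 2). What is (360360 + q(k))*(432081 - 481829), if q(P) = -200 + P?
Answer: -17919229600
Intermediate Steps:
k = 40 (k = 8*5 = 40)
(360360 + q(k))*(432081 - 481829) = (360360 + (-200 + 40))*(432081 - 481829) = (360360 - 160)*(-49748) = 360200*(-49748) = -17919229600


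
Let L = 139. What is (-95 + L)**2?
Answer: 1936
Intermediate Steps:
(-95 + L)**2 = (-95 + 139)**2 = 44**2 = 1936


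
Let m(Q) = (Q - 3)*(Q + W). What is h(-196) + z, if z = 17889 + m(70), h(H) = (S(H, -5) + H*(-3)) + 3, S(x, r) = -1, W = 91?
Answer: 29266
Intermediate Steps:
m(Q) = (-3 + Q)*(91 + Q) (m(Q) = (Q - 3)*(Q + 91) = (-3 + Q)*(91 + Q))
h(H) = 2 - 3*H (h(H) = (-1 + H*(-3)) + 3 = (-1 - 3*H) + 3 = 2 - 3*H)
z = 28676 (z = 17889 + (-273 + 70**2 + 88*70) = 17889 + (-273 + 4900 + 6160) = 17889 + 10787 = 28676)
h(-196) + z = (2 - 3*(-196)) + 28676 = (2 + 588) + 28676 = 590 + 28676 = 29266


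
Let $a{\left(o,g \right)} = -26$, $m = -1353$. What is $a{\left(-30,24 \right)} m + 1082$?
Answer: $36260$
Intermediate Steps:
$a{\left(-30,24 \right)} m + 1082 = \left(-26\right) \left(-1353\right) + 1082 = 35178 + 1082 = 36260$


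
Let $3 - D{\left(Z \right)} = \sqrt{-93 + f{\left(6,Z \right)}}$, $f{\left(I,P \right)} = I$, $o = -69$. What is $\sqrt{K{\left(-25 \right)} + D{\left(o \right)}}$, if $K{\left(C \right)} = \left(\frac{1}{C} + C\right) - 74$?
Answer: $\frac{\sqrt{-2401 - 25 i \sqrt{87}}}{5} \approx 0.47533 - 9.8115 i$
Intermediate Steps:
$D{\left(Z \right)} = 3 - i \sqrt{87}$ ($D{\left(Z \right)} = 3 - \sqrt{-93 + 6} = 3 - \sqrt{-87} = 3 - i \sqrt{87}$)
$K{\left(C \right)} = -74 + C + \frac{1}{C}$ ($K{\left(C \right)} = \left(C + \frac{1}{C}\right) - 74 = -74 + C + \frac{1}{C}$)
$\sqrt{K{\left(-25 \right)} + D{\left(o \right)}} = \sqrt{\left(-74 - 25 + \frac{1}{-25}\right) + \left(3 - i \sqrt{87}\right)} = \sqrt{\left(-74 - 25 - \frac{1}{25}\right) + \left(3 - i \sqrt{87}\right)} = \sqrt{- \frac{2476}{25} + \left(3 - i \sqrt{87}\right)} = \sqrt{- \frac{2401}{25} - i \sqrt{87}}$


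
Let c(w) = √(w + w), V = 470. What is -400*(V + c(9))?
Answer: -188000 - 1200*√2 ≈ -1.8970e+5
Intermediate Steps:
c(w) = √2*√w (c(w) = √(2*w) = √2*√w)
-400*(V + c(9)) = -400*(470 + √2*√9) = -400*(470 + √2*3) = -400*(470 + 3*√2) = -188000 - 1200*√2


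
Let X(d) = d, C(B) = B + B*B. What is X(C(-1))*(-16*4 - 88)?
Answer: 0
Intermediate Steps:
C(B) = B + B**2
X(C(-1))*(-16*4 - 88) = (-(1 - 1))*(-16*4 - 88) = (-1*0)*(-64 - 88) = 0*(-152) = 0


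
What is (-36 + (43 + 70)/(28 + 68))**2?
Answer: 11175649/9216 ≈ 1212.6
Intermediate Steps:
(-36 + (43 + 70)/(28 + 68))**2 = (-36 + 113/96)**2 = (-3343/96)**2 = 11175649/9216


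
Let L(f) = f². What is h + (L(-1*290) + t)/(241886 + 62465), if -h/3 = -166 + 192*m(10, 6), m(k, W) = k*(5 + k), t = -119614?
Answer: -26144395116/304351 ≈ -85902.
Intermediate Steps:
h = -85902 (h = -3*(-166 + 192*(10*(5 + 10))) = -3*(-166 + 192*(10*15)) = -3*(-166 + 192*150) = -3*(-166 + 28800) = -3*28634 = -85902)
h + (L(-1*290) + t)/(241886 + 62465) = -85902 + ((-1*290)² - 119614)/(241886 + 62465) = -85902 + ((-290)² - 119614)/304351 = -85902 + (84100 - 119614)*(1/304351) = -85902 - 35514*1/304351 = -85902 - 35514/304351 = -26144395116/304351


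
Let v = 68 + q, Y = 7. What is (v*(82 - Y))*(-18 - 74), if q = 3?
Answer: -489900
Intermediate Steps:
v = 71 (v = 68 + 3 = 71)
(v*(82 - Y))*(-18 - 74) = (71*(82 - 1*7))*(-18 - 74) = (71*(82 - 7))*(-92) = (71*75)*(-92) = 5325*(-92) = -489900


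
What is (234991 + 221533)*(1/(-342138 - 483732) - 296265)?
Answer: -55850318836022362/412935 ≈ -1.3525e+11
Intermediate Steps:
(234991 + 221533)*(1/(-342138 - 483732) - 296265) = 456524*(1/(-825870) - 296265) = 456524*(-1/825870 - 296265) = 456524*(-244676375551/825870) = -55850318836022362/412935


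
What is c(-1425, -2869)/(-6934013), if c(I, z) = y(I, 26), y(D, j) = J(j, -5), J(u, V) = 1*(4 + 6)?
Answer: -10/6934013 ≈ -1.4422e-6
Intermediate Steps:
J(u, V) = 10 (J(u, V) = 1*10 = 10)
y(D, j) = 10
c(I, z) = 10
c(-1425, -2869)/(-6934013) = 10/(-6934013) = 10*(-1/6934013) = -10/6934013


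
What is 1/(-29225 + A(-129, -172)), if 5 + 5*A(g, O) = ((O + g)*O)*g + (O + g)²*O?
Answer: -1/4481618 ≈ -2.2313e-7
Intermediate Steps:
A(g, O) = -1 + O*(O + g)²/5 + O*g*(O + g)/5 (A(g, O) = -1 + (((O + g)*O)*g + (O + g)²*O)/5 = -1 + ((O*(O + g))*g + O*(O + g)²)/5 = -1 + (O*g*(O + g) + O*(O + g)²)/5 = -1 + (O*(O + g)² + O*g*(O + g))/5 = -1 + (O*(O + g)²/5 + O*g*(O + g)/5) = -1 + O*(O + g)²/5 + O*g*(O + g)/5)
1/(-29225 + A(-129, -172)) = 1/(-29225 + (-1 + (⅕)*(-172)*(-129)² + (⅕)*(-172)*(-172 - 129)² + (⅕)*(-129)*(-172)²)) = 1/(-29225 + (-1 + (⅕)*(-172)*16641 + (⅕)*(-172)*(-301)² + (⅕)*(-129)*29584)) = 1/(-29225 + (-1 - 2862252/5 + (⅕)*(-172)*90601 - 3816336/5)) = 1/(-29225 + (-1 - 2862252/5 - 15583372/5 - 3816336/5)) = 1/(-29225 - 4452393) = 1/(-4481618) = -1/4481618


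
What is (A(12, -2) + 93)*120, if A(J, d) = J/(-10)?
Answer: 11016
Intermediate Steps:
A(J, d) = -J/10 (A(J, d) = J*(-1/10) = -J/10)
(A(12, -2) + 93)*120 = (-1/10*12 + 93)*120 = (-6/5 + 93)*120 = (459/5)*120 = 11016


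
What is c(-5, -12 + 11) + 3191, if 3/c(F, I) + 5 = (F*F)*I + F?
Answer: 111682/35 ≈ 3190.9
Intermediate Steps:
c(F, I) = 3/(-5 + F + I*F²) (c(F, I) = 3/(-5 + ((F*F)*I + F)) = 3/(-5 + (F²*I + F)) = 3/(-5 + (I*F² + F)) = 3/(-5 + (F + I*F²)) = 3/(-5 + F + I*F²))
c(-5, -12 + 11) + 3191 = 3/(-5 - 5 + (-12 + 11)*(-5)²) + 3191 = 3/(-5 - 5 - 1*25) + 3191 = 3/(-5 - 5 - 25) + 3191 = 3/(-35) + 3191 = 3*(-1/35) + 3191 = -3/35 + 3191 = 111682/35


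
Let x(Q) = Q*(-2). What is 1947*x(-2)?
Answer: 7788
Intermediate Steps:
x(Q) = -2*Q
1947*x(-2) = 1947*(-2*(-2)) = 1947*4 = 7788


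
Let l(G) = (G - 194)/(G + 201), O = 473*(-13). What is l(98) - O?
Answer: 1838455/299 ≈ 6148.7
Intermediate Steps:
O = -6149
l(G) = (-194 + G)/(201 + G)
l(98) - O = (-194 + 98)/(201 + 98) - 1*(-6149) = -96/299 + 6149 = 1838455/299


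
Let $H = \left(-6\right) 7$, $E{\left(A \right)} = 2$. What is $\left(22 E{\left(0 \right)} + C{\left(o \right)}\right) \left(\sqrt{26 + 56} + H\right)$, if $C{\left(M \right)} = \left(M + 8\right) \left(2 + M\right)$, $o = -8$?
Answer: $-1848 + 44 \sqrt{82} \approx -1449.6$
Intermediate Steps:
$C{\left(M \right)} = \left(2 + M\right) \left(8 + M\right)$ ($C{\left(M \right)} = \left(8 + M\right) \left(2 + M\right) = \left(2 + M\right) \left(8 + M\right)$)
$H = -42$
$\left(22 E{\left(0 \right)} + C{\left(o \right)}\right) \left(\sqrt{26 + 56} + H\right) = \left(22 \cdot 2 + \left(16 + \left(-8\right)^{2} + 10 \left(-8\right)\right)\right) \left(\sqrt{26 + 56} - 42\right) = \left(44 + \left(16 + 64 - 80\right)\right) \left(\sqrt{82} - 42\right) = \left(44 + 0\right) \left(-42 + \sqrt{82}\right) = 44 \left(-42 + \sqrt{82}\right) = -1848 + 44 \sqrt{82}$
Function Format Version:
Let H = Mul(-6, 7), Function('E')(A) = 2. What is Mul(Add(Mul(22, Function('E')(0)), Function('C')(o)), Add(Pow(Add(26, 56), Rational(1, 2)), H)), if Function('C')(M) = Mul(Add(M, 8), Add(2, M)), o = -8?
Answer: Add(-1848, Mul(44, Pow(82, Rational(1, 2)))) ≈ -1449.6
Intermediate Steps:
Function('C')(M) = Mul(Add(2, M), Add(8, M)) (Function('C')(M) = Mul(Add(8, M), Add(2, M)) = Mul(Add(2, M), Add(8, M)))
H = -42
Mul(Add(Mul(22, Function('E')(0)), Function('C')(o)), Add(Pow(Add(26, 56), Rational(1, 2)), H)) = Mul(Add(Mul(22, 2), Add(16, Pow(-8, 2), Mul(10, -8))), Add(Pow(Add(26, 56), Rational(1, 2)), -42)) = Mul(Add(44, Add(16, 64, -80)), Add(Pow(82, Rational(1, 2)), -42)) = Mul(Add(44, 0), Add(-42, Pow(82, Rational(1, 2)))) = Mul(44, Add(-42, Pow(82, Rational(1, 2)))) = Add(-1848, Mul(44, Pow(82, Rational(1, 2))))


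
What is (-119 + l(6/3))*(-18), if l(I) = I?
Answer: 2106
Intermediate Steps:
(-119 + l(6/3))*(-18) = (-119 + 6/3)*(-18) = (-119 + 6*(⅓))*(-18) = (-119 + 2)*(-18) = -117*(-18) = 2106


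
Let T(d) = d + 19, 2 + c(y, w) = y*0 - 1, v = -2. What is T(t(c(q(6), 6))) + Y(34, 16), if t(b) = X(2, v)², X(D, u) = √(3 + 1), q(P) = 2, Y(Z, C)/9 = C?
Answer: 167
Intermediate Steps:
Y(Z, C) = 9*C
X(D, u) = 2 (X(D, u) = √4 = 2)
c(y, w) = -3 (c(y, w) = -2 + (y*0 - 1) = -2 + (0 - 1) = -2 - 1 = -3)
t(b) = 4 (t(b) = 2² = 4)
T(d) = 19 + d
T(t(c(q(6), 6))) + Y(34, 16) = (19 + 4) + 9*16 = 23 + 144 = 167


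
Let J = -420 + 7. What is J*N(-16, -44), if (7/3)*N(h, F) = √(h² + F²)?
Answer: -708*√137 ≈ -8286.9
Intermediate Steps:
J = -413
N(h, F) = 3*√(F² + h²)/7 (N(h, F) = 3*√(h² + F²)/7 = 3*√(F² + h²)/7)
J*N(-16, -44) = -177*√((-44)² + (-16)²) = -177*√(1936 + 256) = -177*√2192 = -177*4*√137 = -708*√137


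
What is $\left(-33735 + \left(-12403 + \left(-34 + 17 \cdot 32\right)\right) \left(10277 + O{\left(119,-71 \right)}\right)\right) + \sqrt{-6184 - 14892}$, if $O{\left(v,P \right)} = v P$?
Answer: $-21774139 + 2 i \sqrt{5269} \approx -2.1774 \cdot 10^{7} + 145.18 i$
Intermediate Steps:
$O{\left(v,P \right)} = P v$
$\left(-33735 + \left(-12403 + \left(-34 + 17 \cdot 32\right)\right) \left(10277 + O{\left(119,-71 \right)}\right)\right) + \sqrt{-6184 - 14892} = \left(-33735 + \left(-12403 + \left(-34 + 17 \cdot 32\right)\right) \left(10277 - 8449\right)\right) + \sqrt{-6184 - 14892} = \left(-33735 + \left(-12403 + \left(-34 + 544\right)\right) \left(10277 - 8449\right)\right) + \sqrt{-21076} = \left(-33735 + \left(-12403 + 510\right) 1828\right) + 2 i \sqrt{5269} = \left(-33735 - 21740404\right) + 2 i \sqrt{5269} = -21774139 + 2 i \sqrt{5269}$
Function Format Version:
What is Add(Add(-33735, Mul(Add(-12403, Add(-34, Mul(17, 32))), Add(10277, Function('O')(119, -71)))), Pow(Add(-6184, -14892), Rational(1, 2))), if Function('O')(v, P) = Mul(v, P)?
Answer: Add(-21774139, Mul(2, I, Pow(5269, Rational(1, 2)))) ≈ Add(-2.1774e+7, Mul(145.18, I))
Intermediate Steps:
Function('O')(v, P) = Mul(P, v)
Add(Add(-33735, Mul(Add(-12403, Add(-34, Mul(17, 32))), Add(10277, Function('O')(119, -71)))), Pow(Add(-6184, -14892), Rational(1, 2))) = Add(Add(-33735, Mul(Add(-12403, Add(-34, Mul(17, 32))), Add(10277, Mul(-71, 119)))), Pow(Add(-6184, -14892), Rational(1, 2))) = Add(Add(-33735, Mul(Add(-12403, Add(-34, 544)), Add(10277, -8449))), Pow(-21076, Rational(1, 2))) = Add(Add(-33735, Mul(Add(-12403, 510), 1828)), Mul(2, I, Pow(5269, Rational(1, 2)))) = Add(Add(-33735, Mul(-11893, 1828)), Mul(2, I, Pow(5269, Rational(1, 2)))) = Add(Add(-33735, -21740404), Mul(2, I, Pow(5269, Rational(1, 2)))) = Add(-21774139, Mul(2, I, Pow(5269, Rational(1, 2))))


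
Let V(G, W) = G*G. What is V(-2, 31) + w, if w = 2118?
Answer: 2122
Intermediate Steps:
V(G, W) = G**2
V(-2, 31) + w = (-2)**2 + 2118 = 4 + 2118 = 2122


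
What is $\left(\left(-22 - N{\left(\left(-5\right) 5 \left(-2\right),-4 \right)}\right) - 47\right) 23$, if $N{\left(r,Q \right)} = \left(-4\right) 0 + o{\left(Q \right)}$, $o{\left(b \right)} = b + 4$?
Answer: $-1587$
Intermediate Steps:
$o{\left(b \right)} = 4 + b$
$N{\left(r,Q \right)} = 4 + Q$ ($N{\left(r,Q \right)} = \left(-4\right) 0 + \left(4 + Q\right) = 0 + \left(4 + Q\right) = 4 + Q$)
$\left(\left(-22 - N{\left(\left(-5\right) 5 \left(-2\right),-4 \right)}\right) - 47\right) 23 = \left(\left(-22 - \left(4 - 4\right)\right) - 47\right) 23 = \left(\left(-22 - 0\right) - 47\right) 23 = \left(\left(-22 + 0\right) - 47\right) 23 = \left(-22 - 47\right) 23 = \left(-69\right) 23 = -1587$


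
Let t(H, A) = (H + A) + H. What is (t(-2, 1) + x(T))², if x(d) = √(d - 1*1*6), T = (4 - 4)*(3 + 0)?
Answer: (3 - I*√6)² ≈ 3.0 - 14.697*I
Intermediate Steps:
t(H, A) = A + 2*H (t(H, A) = (A + H) + H = A + 2*H)
T = 0 (T = 0*3 = 0)
x(d) = √(-6 + d) (x(d) = √(d - 1*6) = √(d - 6) = √(-6 + d))
(t(-2, 1) + x(T))² = ((1 + 2*(-2)) + √(-6 + 0))² = ((1 - 4) + √(-6))² = (-3 + I*√6)²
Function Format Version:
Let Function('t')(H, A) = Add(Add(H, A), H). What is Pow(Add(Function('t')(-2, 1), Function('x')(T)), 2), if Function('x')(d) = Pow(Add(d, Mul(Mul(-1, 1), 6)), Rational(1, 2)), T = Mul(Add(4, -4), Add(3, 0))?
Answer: Pow(Add(3, Mul(-1, I, Pow(6, Rational(1, 2)))), 2) ≈ Add(3.0000, Mul(-14.697, I))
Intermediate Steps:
Function('t')(H, A) = Add(A, Mul(2, H)) (Function('t')(H, A) = Add(Add(A, H), H) = Add(A, Mul(2, H)))
T = 0 (T = Mul(0, 3) = 0)
Function('x')(d) = Pow(Add(-6, d), Rational(1, 2)) (Function('x')(d) = Pow(Add(d, Mul(-1, 6)), Rational(1, 2)) = Pow(Add(d, -6), Rational(1, 2)) = Pow(Add(-6, d), Rational(1, 2)))
Pow(Add(Function('t')(-2, 1), Function('x')(T)), 2) = Pow(Add(Add(1, Mul(2, -2)), Pow(Add(-6, 0), Rational(1, 2))), 2) = Pow(Add(Add(1, -4), Pow(-6, Rational(1, 2))), 2) = Pow(Add(-3, Mul(I, Pow(6, Rational(1, 2)))), 2)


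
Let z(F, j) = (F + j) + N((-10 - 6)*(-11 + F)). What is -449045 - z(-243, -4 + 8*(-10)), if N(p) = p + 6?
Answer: -452788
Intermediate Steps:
N(p) = 6 + p
z(F, j) = 182 + j - 15*F (z(F, j) = (F + j) + (6 + (-10 - 6)*(-11 + F)) = (F + j) + (6 - 16*(-11 + F)) = (F + j) + (6 + (176 - 16*F)) = (F + j) + (182 - 16*F) = 182 + j - 15*F)
-449045 - z(-243, -4 + 8*(-10)) = -449045 - (182 + (-4 + 8*(-10)) - 15*(-243)) = -449045 - (182 + (-4 - 80) + 3645) = -449045 - (182 - 84 + 3645) = -449045 - 1*3743 = -449045 - 3743 = -452788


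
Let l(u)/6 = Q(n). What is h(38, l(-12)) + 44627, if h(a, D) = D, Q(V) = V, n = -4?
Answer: 44603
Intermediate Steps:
l(u) = -24 (l(u) = 6*(-4) = -24)
h(38, l(-12)) + 44627 = -24 + 44627 = 44603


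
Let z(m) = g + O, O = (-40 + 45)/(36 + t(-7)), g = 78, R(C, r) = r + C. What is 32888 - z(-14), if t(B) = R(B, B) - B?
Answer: 951485/29 ≈ 32810.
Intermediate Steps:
R(C, r) = C + r
t(B) = B (t(B) = (B + B) - B = 2*B - B = B)
O = 5/29 (O = (-40 + 45)/(36 - 7) = 5/29 ≈ 0.17241)
z(m) = 2267/29 (z(m) = 78 + 5/29 = 2267/29)
32888 - z(-14) = 32888 - 1*2267/29 = 32888 - 2267/29 = 951485/29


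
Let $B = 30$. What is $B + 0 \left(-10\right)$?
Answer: $30$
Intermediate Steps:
$B + 0 \left(-10\right) = 30 + 0 \left(-10\right) = 30 + 0 = 30$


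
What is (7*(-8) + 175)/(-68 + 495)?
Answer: 17/61 ≈ 0.27869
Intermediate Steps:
(7*(-8) + 175)/(-68 + 495) = (-56 + 175)/427 = 119*(1/427) = 17/61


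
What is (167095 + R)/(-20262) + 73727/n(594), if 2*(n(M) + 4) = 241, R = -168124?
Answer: 995984235/1573682 ≈ 632.90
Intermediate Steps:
n(M) = 233/2 (n(M) = -4 + (½)*241 = -4 + 241/2 = 233/2)
(167095 + R)/(-20262) + 73727/n(594) = (167095 - 168124)/(-20262) + 73727/(233/2) = -1029*(-1/20262) + 73727*(2/233) = 343/6754 + 147454/233 = 995984235/1573682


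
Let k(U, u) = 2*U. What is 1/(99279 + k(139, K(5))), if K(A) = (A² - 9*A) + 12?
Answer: 1/99557 ≈ 1.0045e-5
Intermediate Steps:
K(A) = 12 + A² - 9*A
1/(99279 + k(139, K(5))) = 1/(99279 + 2*139) = 1/(99279 + 278) = 1/99557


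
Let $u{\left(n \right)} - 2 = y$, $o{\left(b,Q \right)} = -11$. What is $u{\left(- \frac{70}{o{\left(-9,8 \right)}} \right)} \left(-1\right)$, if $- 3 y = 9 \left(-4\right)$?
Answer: $-14$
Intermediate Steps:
$y = 12$ ($y = - \frac{9 \left(-4\right)}{3} = \left(- \frac{1}{3}\right) \left(-36\right) = 12$)
$u{\left(n \right)} = 14$ ($u{\left(n \right)} = 2 + 12 = 14$)
$u{\left(- \frac{70}{o{\left(-9,8 \right)}} \right)} \left(-1\right) = 14 \left(-1\right) = -14$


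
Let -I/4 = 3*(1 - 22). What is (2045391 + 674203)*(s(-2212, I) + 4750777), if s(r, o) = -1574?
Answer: 12915903983582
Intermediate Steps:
I = 252 (I = -12*(1 - 22) = -12*(-21) = -4*(-63) = 252)
(2045391 + 674203)*(s(-2212, I) + 4750777) = (2045391 + 674203)*(-1574 + 4750777) = 2719594*4749203 = 12915903983582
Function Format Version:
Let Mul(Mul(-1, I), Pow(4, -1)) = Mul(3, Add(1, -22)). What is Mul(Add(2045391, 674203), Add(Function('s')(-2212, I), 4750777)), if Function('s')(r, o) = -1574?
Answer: 12915903983582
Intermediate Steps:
I = 252 (I = Mul(-4, Mul(3, Add(1, -22))) = Mul(-4, Mul(3, -21)) = Mul(-4, -63) = 252)
Mul(Add(2045391, 674203), Add(Function('s')(-2212, I), 4750777)) = Mul(Add(2045391, 674203), Add(-1574, 4750777)) = Mul(2719594, 4749203) = 12915903983582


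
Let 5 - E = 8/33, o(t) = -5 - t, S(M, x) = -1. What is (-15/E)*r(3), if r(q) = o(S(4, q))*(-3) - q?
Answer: -4455/157 ≈ -28.376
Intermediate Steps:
E = 157/33 (E = 5 - 8/33 = 157/33 ≈ 4.7576)
r(q) = 12 - q (r(q) = (-5 - 1*(-1))*(-3) - q = (-5 + 1)*(-3) - q = -4*(-3) - q = 12 - q)
(-15/E)*r(3) = (-15/157/33)*(12 - 1*3) = (-15*33/157)*(12 - 3) = -495/157*9 = -4455/157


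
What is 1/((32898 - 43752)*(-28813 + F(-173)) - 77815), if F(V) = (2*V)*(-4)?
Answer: 1/297636551 ≈ 3.3598e-9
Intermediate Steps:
F(V) = -8*V
1/((32898 - 43752)*(-28813 + F(-173)) - 77815) = 1/((32898 - 43752)*(-28813 - 8*(-173)) - 77815) = 1/(-10854*(-28813 + 1384) - 77815) = 1/(-10854*(-27429) - 77815) = 1/(297714366 - 77815) = 1/297636551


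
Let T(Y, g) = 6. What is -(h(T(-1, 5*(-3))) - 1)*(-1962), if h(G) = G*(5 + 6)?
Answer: 127530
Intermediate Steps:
h(G) = 11*G (h(G) = G*11 = 11*G)
-(h(T(-1, 5*(-3))) - 1)*(-1962) = -(11*6 - 1)*(-1962) = -(66 - 1)*(-1962) = -1*65*(-1962) = -65*(-1962) = 127530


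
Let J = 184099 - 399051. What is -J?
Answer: 214952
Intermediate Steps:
J = -214952
-J = -1*(-214952) = 214952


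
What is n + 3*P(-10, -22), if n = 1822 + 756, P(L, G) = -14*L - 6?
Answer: 2980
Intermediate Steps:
P(L, G) = -6 - 14*L
n = 2578
n + 3*P(-10, -22) = 2578 + 3*(-6 - 14*(-10)) = 2578 + 3*(-6 + 140) = 2578 + 3*134 = 2578 + 402 = 2980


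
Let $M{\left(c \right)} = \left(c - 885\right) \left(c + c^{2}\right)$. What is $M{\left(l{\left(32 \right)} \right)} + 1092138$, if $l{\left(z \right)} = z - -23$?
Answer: $-1464262$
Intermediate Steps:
$l{\left(z \right)} = 23 + z$ ($l{\left(z \right)} = z + 23 = 23 + z$)
$M{\left(c \right)} = \left(-885 + c\right) \left(c + c^{2}\right)$
$M{\left(l{\left(32 \right)} \right)} + 1092138 = \left(23 + 32\right) \left(-885 + \left(23 + 32\right)^{2} - 884 \left(23 + 32\right)\right) + 1092138 = 55 \left(-885 + 55^{2} - 48620\right) + 1092138 = 55 \left(-885 + 3025 - 48620\right) + 1092138 = 55 \left(-46480\right) + 1092138 = -2556400 + 1092138 = -1464262$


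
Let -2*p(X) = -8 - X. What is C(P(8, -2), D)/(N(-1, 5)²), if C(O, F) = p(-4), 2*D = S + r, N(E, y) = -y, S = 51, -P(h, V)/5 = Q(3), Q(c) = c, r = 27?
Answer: 2/25 ≈ 0.080000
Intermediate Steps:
P(h, V) = -15 (P(h, V) = -5*3 = -15)
D = 39 (D = (51 + 27)/2 = (½)*78 = 39)
p(X) = 4 + X/2 (p(X) = -(-8 - X)/2 = 4 + X/2)
C(O, F) = 2 (C(O, F) = 4 + (½)*(-4) = 4 - 2 = 2)
C(P(8, -2), D)/(N(-1, 5)²) = 2/((-1*5)²) = 2/((-5)²) = 2/25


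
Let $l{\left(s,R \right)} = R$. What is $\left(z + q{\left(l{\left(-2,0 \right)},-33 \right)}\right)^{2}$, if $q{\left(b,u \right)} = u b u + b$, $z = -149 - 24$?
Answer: $29929$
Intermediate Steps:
$z = -173$ ($z = -149 - 24 = -173$)
$q{\left(b,u \right)} = b + b u^{2}$ ($q{\left(b,u \right)} = b u u + b = b u^{2} + b = b + b u^{2}$)
$\left(z + q{\left(l{\left(-2,0 \right)},-33 \right)}\right)^{2} = \left(-173 + 0 \left(1 + \left(-33\right)^{2}\right)\right)^{2} = \left(-173 + 0 \left(1 + 1089\right)\right)^{2} = \left(-173 + 0 \cdot 1090\right)^{2} = \left(-173 + 0\right)^{2} = \left(-173\right)^{2} = 29929$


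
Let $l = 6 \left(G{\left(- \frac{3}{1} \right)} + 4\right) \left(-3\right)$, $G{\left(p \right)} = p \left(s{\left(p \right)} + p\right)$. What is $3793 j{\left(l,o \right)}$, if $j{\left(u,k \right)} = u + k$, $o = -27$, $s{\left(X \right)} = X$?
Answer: $-1604439$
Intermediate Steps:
$G{\left(p \right)} = 2 p^{2}$ ($G{\left(p \right)} = p \left(p + p\right) = p 2 p = 2 p^{2}$)
$l = -396$ ($l = 6 \left(2 \left(- \frac{3}{1}\right)^{2} + 4\right) \left(-3\right) = 6 \left(2 \left(\left(-3\right) 1\right)^{2} + 4\right) \left(-3\right) = 6 \left(2 \left(-3\right)^{2} + 4\right) \left(-3\right) = 6 \left(2 \cdot 9 + 4\right) \left(-3\right) = 6 \left(18 + 4\right) \left(-3\right) = 6 \cdot 22 \left(-3\right) = 6 \left(-66\right) = -396$)
$j{\left(u,k \right)} = k + u$
$3793 j{\left(l,o \right)} = 3793 \left(-27 - 396\right) = 3793 \left(-423\right) = -1604439$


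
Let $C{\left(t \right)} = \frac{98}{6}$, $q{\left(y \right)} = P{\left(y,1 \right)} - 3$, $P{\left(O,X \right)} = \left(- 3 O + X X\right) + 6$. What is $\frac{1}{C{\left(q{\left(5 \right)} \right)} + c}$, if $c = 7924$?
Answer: $\frac{3}{23821} \approx 0.00012594$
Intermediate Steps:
$P{\left(O,X \right)} = 6 + X^{2} - 3 O$ ($P{\left(O,X \right)} = \left(- 3 O + X^{2}\right) + 6 = \left(X^{2} - 3 O\right) + 6 = 6 + X^{2} - 3 O$)
$q{\left(y \right)} = 4 - 3 y$ ($q{\left(y \right)} = \left(6 + 1^{2} - 3 y\right) - 3 = \left(6 + 1 - 3 y\right) - 3 = \left(7 - 3 y\right) - 3 = 4 - 3 y$)
$C{\left(t \right)} = \frac{49}{3}$ ($C{\left(t \right)} = 98 \cdot \frac{1}{6} = \frac{49}{3}$)
$\frac{1}{C{\left(q{\left(5 \right)} \right)} + c} = \frac{1}{\frac{49}{3} + 7924} = \frac{1}{\frac{23821}{3}} = \frac{3}{23821}$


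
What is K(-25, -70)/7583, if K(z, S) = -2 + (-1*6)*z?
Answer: 148/7583 ≈ 0.019517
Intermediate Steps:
K(z, S) = -2 - 6*z
K(-25, -70)/7583 = (-2 - 6*(-25))/7583 = (-2 + 150)*(1/7583) = 148*(1/7583) = 148/7583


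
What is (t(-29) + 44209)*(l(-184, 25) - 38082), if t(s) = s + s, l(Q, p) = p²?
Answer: -1653764007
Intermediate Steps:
t(s) = 2*s
(t(-29) + 44209)*(l(-184, 25) - 38082) = (2*(-29) + 44209)*(25² - 38082) = (-58 + 44209)*(625 - 38082) = 44151*(-37457) = -1653764007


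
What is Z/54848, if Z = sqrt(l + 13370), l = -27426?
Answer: I*sqrt(3514)/27424 ≈ 0.0021616*I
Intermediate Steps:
Z = 2*I*sqrt(3514) (Z = sqrt(-27426 + 13370) = sqrt(-14056) = 2*I*sqrt(3514) ≈ 118.56*I)
Z/54848 = (2*I*sqrt(3514))/54848 = (2*I*sqrt(3514))*(1/54848) = I*sqrt(3514)/27424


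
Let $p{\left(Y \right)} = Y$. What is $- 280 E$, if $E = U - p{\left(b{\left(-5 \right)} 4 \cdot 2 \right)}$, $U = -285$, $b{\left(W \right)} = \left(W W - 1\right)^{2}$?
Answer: $1370040$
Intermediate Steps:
$b{\left(W \right)} = \left(-1 + W^{2}\right)^{2}$ ($b{\left(W \right)} = \left(W^{2} - 1\right)^{2} = \left(-1 + W^{2}\right)^{2}$)
$E = -4893$ ($E = -285 - \left(-1 + \left(-5\right)^{2}\right)^{2} \cdot 4 \cdot 2 = -285 - \left(-1 + 25\right)^{2} \cdot 4 \cdot 2 = -285 - 24^{2} \cdot 4 \cdot 2 = -285 - 576 \cdot 4 \cdot 2 = -285 - 2304 \cdot 2 = -285 - 4608 = -4893$)
$- 280 E = \left(-280\right) \left(-4893\right) = 1370040$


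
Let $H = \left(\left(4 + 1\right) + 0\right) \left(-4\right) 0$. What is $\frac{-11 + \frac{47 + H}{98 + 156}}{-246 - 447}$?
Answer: $\frac{2747}{176022} \approx 0.015606$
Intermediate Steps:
$H = 0$ ($H = \left(5 + 0\right) \left(-4\right) 0 = 5 \left(-4\right) 0 = \left(-20\right) 0 = 0$)
$\frac{-11 + \frac{47 + H}{98 + 156}}{-246 - 447} = \frac{-11 + \frac{47 + 0}{98 + 156}}{-246 - 447} = \frac{-11 + \frac{47}{254}}{-693} = \left(-11 + 47 \cdot \frac{1}{254}\right) \left(- \frac{1}{693}\right) = \left(-11 + \frac{47}{254}\right) \left(- \frac{1}{693}\right) = \left(- \frac{2747}{254}\right) \left(- \frac{1}{693}\right) = \frac{2747}{176022}$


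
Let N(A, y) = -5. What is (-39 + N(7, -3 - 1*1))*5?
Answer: -220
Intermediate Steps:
(-39 + N(7, -3 - 1*1))*5 = (-39 - 5)*5 = -44*5 = -220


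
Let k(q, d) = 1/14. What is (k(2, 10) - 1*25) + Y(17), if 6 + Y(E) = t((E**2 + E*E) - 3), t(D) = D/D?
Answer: -419/14 ≈ -29.929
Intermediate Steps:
k(q, d) = 1/14
t(D) = 1
Y(E) = -5 (Y(E) = -6 + 1 = -5)
(k(2, 10) - 1*25) + Y(17) = (1/14 - 1*25) - 5 = (1/14 - 25) - 5 = -349/14 - 5 = -419/14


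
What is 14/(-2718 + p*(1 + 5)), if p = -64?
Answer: -7/1551 ≈ -0.0045132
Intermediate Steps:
14/(-2718 + p*(1 + 5)) = 14/(-2718 - 64*(1 + 5)) = 14/(-2718 - 64*6) = 14/(-2718 - 384) = 14/(-3102) = -1/3102*14 = -7/1551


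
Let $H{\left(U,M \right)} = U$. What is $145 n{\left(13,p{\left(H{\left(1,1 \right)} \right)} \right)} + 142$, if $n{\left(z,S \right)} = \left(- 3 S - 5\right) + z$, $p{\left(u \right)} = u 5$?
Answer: $-873$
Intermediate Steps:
$p{\left(u \right)} = 5 u$
$n{\left(z,S \right)} = -5 + z - 3 S$ ($n{\left(z,S \right)} = \left(-5 - 3 S\right) + z = -5 + z - 3 S$)
$145 n{\left(13,p{\left(H{\left(1,1 \right)} \right)} \right)} + 142 = 145 \left(-5 + 13 - 3 \cdot 5 \cdot 1\right) + 142 = 145 \left(-5 + 13 - 15\right) + 142 = 145 \left(-7\right) + 142 = -1015 + 142 = -873$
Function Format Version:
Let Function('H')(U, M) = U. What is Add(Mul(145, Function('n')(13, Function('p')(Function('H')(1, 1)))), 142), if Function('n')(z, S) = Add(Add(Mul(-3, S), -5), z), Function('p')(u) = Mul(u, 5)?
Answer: -873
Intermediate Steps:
Function('p')(u) = Mul(5, u)
Function('n')(z, S) = Add(-5, z, Mul(-3, S)) (Function('n')(z, S) = Add(Add(-5, Mul(-3, S)), z) = Add(-5, z, Mul(-3, S)))
Add(Mul(145, Function('n')(13, Function('p')(Function('H')(1, 1)))), 142) = Add(Mul(145, Add(-5, 13, Mul(-3, Mul(5, 1)))), 142) = Add(Mul(145, Add(-5, 13, Mul(-3, 5))), 142) = Add(Mul(145, Add(-5, 13, -15)), 142) = Add(Mul(145, -7), 142) = Add(-1015, 142) = -873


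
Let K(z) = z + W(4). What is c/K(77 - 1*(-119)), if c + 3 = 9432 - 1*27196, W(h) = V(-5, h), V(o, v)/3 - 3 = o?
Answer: -17767/190 ≈ -93.510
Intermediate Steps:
V(o, v) = 9 + 3*o
W(h) = -6 (W(h) = 9 + 3*(-5) = 9 - 15 = -6)
c = -17767 (c = -3 + (9432 - 1*27196) = -3 + (9432 - 27196) = -3 - 17764 = -17767)
K(z) = -6 + z (K(z) = z - 6 = -6 + z)
c/K(77 - 1*(-119)) = -17767/(-6 + (77 - 1*(-119))) = -17767/(-6 + (77 + 119)) = -17767/(-6 + 196) = -17767/190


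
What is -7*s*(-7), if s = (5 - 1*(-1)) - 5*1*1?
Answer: 49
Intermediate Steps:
s = 1 (s = (5 + 1) - 5*1 = 6 - 5 = 1)
-7*s*(-7) = -7*1*(-7) = -7*(-7) = 49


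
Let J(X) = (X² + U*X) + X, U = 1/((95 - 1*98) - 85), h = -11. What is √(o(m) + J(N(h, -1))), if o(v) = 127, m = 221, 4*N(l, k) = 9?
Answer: √1039918/88 ≈ 11.588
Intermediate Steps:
N(l, k) = 9/4 (N(l, k) = (¼)*9 = 9/4)
U = -1/88 (U = 1/((95 - 98) - 85) = 1/(-3 - 85) = 1/(-88) = -1/88 ≈ -0.011364)
J(X) = X² + 87*X/88 (J(X) = (X² - X/88) + X = X² + 87*X/88)
√(o(m) + J(N(h, -1))) = √(127 + (1/88)*(9/4)*(87 + 88*(9/4))) = √(127 + (1/88)*(9/4)*(87 + 198)) = √(127 + (1/88)*(9/4)*285) = √(127 + 2565/352) = √(47269/352) = √1039918/88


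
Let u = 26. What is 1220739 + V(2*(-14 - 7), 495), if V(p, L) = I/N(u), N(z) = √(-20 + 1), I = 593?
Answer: 1220739 - 593*I*√19/19 ≈ 1.2207e+6 - 136.04*I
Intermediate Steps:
N(z) = I*√19 (N(z) = √(-19) = I*√19)
V(p, L) = -593*I*√19/19 (V(p, L) = 593/((I*√19)) = 593*(-I*√19/19) = -593*I*√19/19)
1220739 + V(2*(-14 - 7), 495) = 1220739 - 593*I*√19/19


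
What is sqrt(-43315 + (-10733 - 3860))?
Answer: 2*I*sqrt(14477) ≈ 240.64*I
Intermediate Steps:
sqrt(-43315 + (-10733 - 3860)) = sqrt(-43315 - 14593) = sqrt(-57908) = 2*I*sqrt(14477)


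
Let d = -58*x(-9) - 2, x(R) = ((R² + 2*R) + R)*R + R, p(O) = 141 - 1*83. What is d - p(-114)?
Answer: 28650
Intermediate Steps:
p(O) = 58 (p(O) = 141 - 83 = 58)
x(R) = R + R*(R² + 3*R) (x(R) = (R² + 3*R)*R + R = R*(R² + 3*R) + R = R + R*(R² + 3*R))
d = 28708 (d = -(-522)*(1 + (-9)² + 3*(-9)) - 2 = -(-522)*(1 + 81 - 27) - 2 = -(-522)*55 - 2 = -58*(-495) - 2 = 28710 - 2 = 28708)
d - p(-114) = 28708 - 1*58 = 28708 - 58 = 28650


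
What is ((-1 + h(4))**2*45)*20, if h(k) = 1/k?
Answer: 2025/4 ≈ 506.25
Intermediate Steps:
((-1 + h(4))**2*45)*20 = ((-1 + 1/4)**2*45)*20 = ((-3/4)**2*45)*20 = ((9/16)*45)*20 = (405/16)*20 = 2025/4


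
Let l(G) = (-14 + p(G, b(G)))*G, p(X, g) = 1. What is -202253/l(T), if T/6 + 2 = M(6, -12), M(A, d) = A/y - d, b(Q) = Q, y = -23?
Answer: 4651819/17472 ≈ 266.24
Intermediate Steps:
M(A, d) = -d - A/23 (M(A, d) = A/(-23) - d = A*(-1/23) - d = -A/23 - d = -d - A/23)
T = 1344/23 (T = -12 + 6*(-1*(-12) - 1/23*6) = -12 + 6*(12 - 6/23) = -12 + 6*(270/23) = -12 + 1620/23 = 1344/23 ≈ 58.435)
l(G) = -13*G (l(G) = (-14 + 1)*G = -13*G)
-202253/l(T) = -202253/((-13*1344/23)) = -202253/(-17472/23) = -202253*(-23/17472) = 4651819/17472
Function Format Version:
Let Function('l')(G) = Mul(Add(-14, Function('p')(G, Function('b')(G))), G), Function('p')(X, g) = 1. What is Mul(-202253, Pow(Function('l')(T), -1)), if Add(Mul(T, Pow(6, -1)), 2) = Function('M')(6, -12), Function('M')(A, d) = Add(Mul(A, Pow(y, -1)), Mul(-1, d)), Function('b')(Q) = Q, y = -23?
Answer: Rational(4651819, 17472) ≈ 266.24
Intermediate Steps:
Function('M')(A, d) = Add(Mul(-1, d), Mul(Rational(-1, 23), A)) (Function('M')(A, d) = Add(Mul(A, Pow(-23, -1)), Mul(-1, d)) = Add(Mul(A, Rational(-1, 23)), Mul(-1, d)) = Add(Mul(Rational(-1, 23), A), Mul(-1, d)) = Add(Mul(-1, d), Mul(Rational(-1, 23), A)))
T = Rational(1344, 23) (T = Add(-12, Mul(6, Add(Mul(-1, -12), Mul(Rational(-1, 23), 6)))) = Add(-12, Mul(6, Add(12, Rational(-6, 23)))) = Add(-12, Mul(6, Rational(270, 23))) = Add(-12, Rational(1620, 23)) = Rational(1344, 23) ≈ 58.435)
Function('l')(G) = Mul(-13, G) (Function('l')(G) = Mul(Add(-14, 1), G) = Mul(-13, G))
Mul(-202253, Pow(Function('l')(T), -1)) = Mul(-202253, Pow(Mul(-13, Rational(1344, 23)), -1)) = Mul(-202253, Pow(Rational(-17472, 23), -1)) = Mul(-202253, Rational(-23, 17472)) = Rational(4651819, 17472)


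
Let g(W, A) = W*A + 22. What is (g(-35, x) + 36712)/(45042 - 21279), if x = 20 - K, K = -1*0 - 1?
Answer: 35999/23763 ≈ 1.5149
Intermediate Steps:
K = -1 (K = 0 - 1 = -1)
x = 21 (x = 20 - 1*(-1) = 20 + 1 = 21)
g(W, A) = 22 + A*W (g(W, A) = A*W + 22 = 22 + A*W)
(g(-35, x) + 36712)/(45042 - 21279) = ((22 + 21*(-35)) + 36712)/(45042 - 21279) = ((22 - 735) + 36712)/23763 = (-713 + 36712)*(1/23763) = 35999*(1/23763) = 35999/23763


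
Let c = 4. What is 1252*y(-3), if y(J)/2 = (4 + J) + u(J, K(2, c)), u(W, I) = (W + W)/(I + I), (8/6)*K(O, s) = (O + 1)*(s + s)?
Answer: 6260/3 ≈ 2086.7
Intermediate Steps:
K(O, s) = 3*s*(1 + O)/2 (K(O, s) = 3*((O + 1)*(s + s))/4 = 3*((1 + O)*(2*s))/4 = 3*(2*s*(1 + O))/4 = 3*s*(1 + O)/2)
u(W, I) = W/I (u(W, I) = (2*W)/((2*I)) = (2*W)*(1/(2*I)) = W/I)
y(J) = 8 + 19*J/9 (y(J) = 2*((4 + J) + J/(((3/2)*4*(1 + 2)))) = 2*((4 + J) + J/(((3/2)*4*3))) = 2*((4 + J) + J/18) = 2*(4 + 19*J/18) = 8 + 19*J/9)
1252*y(-3) = 1252*(8 + (19/9)*(-3)) = 1252*(8 - 19/3) = 1252*(5/3) = 6260/3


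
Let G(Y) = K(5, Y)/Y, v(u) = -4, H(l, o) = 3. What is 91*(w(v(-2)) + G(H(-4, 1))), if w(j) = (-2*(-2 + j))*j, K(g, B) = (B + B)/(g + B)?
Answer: -17381/4 ≈ -4345.3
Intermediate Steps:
K(g, B) = 2*B/(B + g) (K(g, B) = (2*B)/(B + g) = 2*B/(B + g))
w(j) = j*(4 - 2*j) (w(j) = (4 - 2*j)*j = j*(4 - 2*j))
G(Y) = 2/(5 + Y) (G(Y) = (2*Y/(Y + 5))/Y = (2*Y/(5 + Y))/Y = 2/(5 + Y))
91*(w(v(-2)) + G(H(-4, 1))) = 91*(2*(-4)*(2 - 1*(-4)) + 2/(5 + 3)) = 91*(2*(-4)*(2 + 4) + 2/8) = 91*(2*(-4)*6 + 2*(⅛)) = 91*(-48 + ¼) = 91*(-191/4) = -17381/4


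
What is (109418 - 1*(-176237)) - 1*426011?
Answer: -140356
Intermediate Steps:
(109418 - 1*(-176237)) - 1*426011 = (109418 + 176237) - 426011 = 285655 - 426011 = -140356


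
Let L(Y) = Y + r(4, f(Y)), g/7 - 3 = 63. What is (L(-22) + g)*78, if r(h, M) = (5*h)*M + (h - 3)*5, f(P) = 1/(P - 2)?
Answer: 34645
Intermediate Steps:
g = 462 (g = 21 + 7*63 = 21 + 441 = 462)
f(P) = 1/(-2 + P)
r(h, M) = -15 + 5*h + 5*M*h (r(h, M) = 5*M*h + (-3 + h)*5 = 5*M*h + (-15 + 5*h) = -15 + 5*h + 5*M*h)
L(Y) = 5 + Y + 20/(-2 + Y) (L(Y) = Y + (-15 + 5*4 + 5*4/(-2 + Y)) = Y + (-15 + 20 + 20/(-2 + Y)) = Y + (5 + 20/(-2 + Y)) = 5 + Y + 20/(-2 + Y))
(L(-22) + g)*78 = ((20 + (-2 - 22)*(5 - 22))/(-2 - 22) + 462)*78 = ((20 - 24*(-17))/(-24) + 462)*78 = (-(20 + 408)/24 + 462)*78 = (-1/24*428 + 462)*78 = (-107/6 + 462)*78 = (2665/6)*78 = 34645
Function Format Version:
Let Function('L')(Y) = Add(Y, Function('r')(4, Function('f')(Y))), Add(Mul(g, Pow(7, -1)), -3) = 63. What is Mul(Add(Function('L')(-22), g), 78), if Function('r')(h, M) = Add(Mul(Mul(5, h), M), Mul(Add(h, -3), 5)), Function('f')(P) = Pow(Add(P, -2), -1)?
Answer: 34645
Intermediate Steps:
g = 462 (g = Add(21, Mul(7, 63)) = Add(21, 441) = 462)
Function('f')(P) = Pow(Add(-2, P), -1)
Function('r')(h, M) = Add(-15, Mul(5, h), Mul(5, M, h)) (Function('r')(h, M) = Add(Mul(5, M, h), Mul(Add(-3, h), 5)) = Add(Mul(5, M, h), Add(-15, Mul(5, h))) = Add(-15, Mul(5, h), Mul(5, M, h)))
Function('L')(Y) = Add(5, Y, Mul(20, Pow(Add(-2, Y), -1))) (Function('L')(Y) = Add(Y, Add(-15, Mul(5, 4), Mul(5, Pow(Add(-2, Y), -1), 4))) = Add(Y, Add(-15, 20, Mul(20, Pow(Add(-2, Y), -1)))) = Add(Y, Add(5, Mul(20, Pow(Add(-2, Y), -1)))) = Add(5, Y, Mul(20, Pow(Add(-2, Y), -1))))
Mul(Add(Function('L')(-22), g), 78) = Mul(Add(Mul(Pow(Add(-2, -22), -1), Add(20, Mul(Add(-2, -22), Add(5, -22)))), 462), 78) = Mul(Add(Mul(Pow(-24, -1), Add(20, Mul(-24, -17))), 462), 78) = Mul(Add(Mul(Rational(-1, 24), Add(20, 408)), 462), 78) = Mul(Add(Mul(Rational(-1, 24), 428), 462), 78) = Mul(Add(Rational(-107, 6), 462), 78) = Mul(Rational(2665, 6), 78) = 34645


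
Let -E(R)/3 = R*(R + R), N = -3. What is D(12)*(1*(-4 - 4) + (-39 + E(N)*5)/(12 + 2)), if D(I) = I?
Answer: -2526/7 ≈ -360.86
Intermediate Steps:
E(R) = -6*R² (E(R) = -3*R*(R + R) = -3*R*2*R = -6*R²)
D(12)*(1*(-4 - 4) + (-39 + E(N)*5)/(12 + 2)) = 12*(1*(-4 - 4) + (-39 - 6*(-3)²*5)/(12 + 2)) = 12*(1*(-8) + (-39 - 6*9*5)/14) = 12*(-8 + (-39 - 54*5)*(1/14)) = 12*(-8 + (-39 - 270)*(1/14)) = 12*(-8 - 309*1/14) = 12*(-8 - 309/14) = 12*(-421/14) = -2526/7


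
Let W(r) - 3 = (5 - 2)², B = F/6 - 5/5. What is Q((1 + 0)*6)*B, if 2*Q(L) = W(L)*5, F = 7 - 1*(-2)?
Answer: 15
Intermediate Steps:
F = 9 (F = 7 + 2 = 9)
B = ½ (B = 9/6 - 5/5 = 9*(⅙) - 5*⅕ = 3/2 - 1 = ½ ≈ 0.50000)
W(r) = 12 (W(r) = 3 + (5 - 2)² = 3 + 3² = 3 + 9 = 12)
Q(L) = 30 (Q(L) = (12*5)/2 = (½)*60 = 30)
Q((1 + 0)*6)*B = 30*(½) = 15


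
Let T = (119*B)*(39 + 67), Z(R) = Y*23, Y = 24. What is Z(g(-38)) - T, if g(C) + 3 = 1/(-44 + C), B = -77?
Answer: 971830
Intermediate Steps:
g(C) = -3 + 1/(-44 + C)
Z(R) = 552 (Z(R) = 24*23 = 552)
T = -971278 (T = (119*(-77))*(39 + 67) = -9163*106 = -971278)
Z(g(-38)) - T = 552 - 1*(-971278) = 552 + 971278 = 971830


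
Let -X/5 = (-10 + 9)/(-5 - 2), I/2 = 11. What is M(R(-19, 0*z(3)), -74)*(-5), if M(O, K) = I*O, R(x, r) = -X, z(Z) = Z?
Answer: -550/7 ≈ -78.571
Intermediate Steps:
I = 22 (I = 2*11 = 22)
X = -5/7 (X = -5*(-10 + 9)/(-5 - 2) = -(-5)/(-7) = -(-5)*(-1)/7 = -5*⅐ = -5/7 ≈ -0.71429)
R(x, r) = 5/7 (R(x, r) = -1*(-5/7) = 5/7)
M(O, K) = 22*O
M(R(-19, 0*z(3)), -74)*(-5) = (22*(5/7))*(-5) = (110/7)*(-5) = -550/7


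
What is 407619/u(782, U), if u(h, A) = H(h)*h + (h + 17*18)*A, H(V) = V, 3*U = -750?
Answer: 407619/339524 ≈ 1.2006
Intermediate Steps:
U = -250 (U = (⅓)*(-750) = -250)
u(h, A) = h² + A*(306 + h) (u(h, A) = h*h + (h + 17*18)*A = h² + (h + 306)*A = h² + (306 + h)*A = h² + A*(306 + h))
407619/u(782, U) = 407619/(782² + 306*(-250) - 250*782) = 407619/(611524 - 76500 - 195500) = 407619/339524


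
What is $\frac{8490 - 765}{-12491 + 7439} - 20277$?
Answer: $- \frac{34149043}{1684} \approx -20279.0$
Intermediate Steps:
$\frac{8490 - 765}{-12491 + 7439} - 20277 = \frac{7725}{-5052} - 20277 = 7725 \left(- \frac{1}{5052}\right) - 20277 = - \frac{2575}{1684} - 20277 = - \frac{34149043}{1684}$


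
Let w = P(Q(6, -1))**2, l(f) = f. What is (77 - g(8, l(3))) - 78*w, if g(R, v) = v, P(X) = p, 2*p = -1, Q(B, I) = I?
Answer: 109/2 ≈ 54.500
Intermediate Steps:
p = -1/2 (p = (1/2)*(-1) = -1/2 ≈ -0.50000)
P(X) = -1/2
w = 1/4 (w = (-1/2)**2 = 1/4 ≈ 0.25000)
(77 - g(8, l(3))) - 78*w = (77 - 1*3) - 78*1/4 = (77 - 3) - 39/2 = 74 - 39/2 = 109/2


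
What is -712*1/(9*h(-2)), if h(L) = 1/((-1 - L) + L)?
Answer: 712/9 ≈ 79.111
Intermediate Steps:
h(L) = -1 (h(L) = 1/(-1) = -1)
-712*1/(9*h(-2)) = -712/((-1*(-1)*(-1))*9) = -712/((1*(-1))*9) = -712/((-1*9)) = -712/(-9) = -712*(-⅑) = 712/9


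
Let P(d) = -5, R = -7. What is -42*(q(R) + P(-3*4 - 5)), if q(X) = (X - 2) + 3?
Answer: 462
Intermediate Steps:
q(X) = 1 + X (q(X) = (-2 + X) + 3 = 1 + X)
-42*(q(R) + P(-3*4 - 5)) = -42*((1 - 7) - 5) = -42*(-6 - 5) = -42*(-11) = 462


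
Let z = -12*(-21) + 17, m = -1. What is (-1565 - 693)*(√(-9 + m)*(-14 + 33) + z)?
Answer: -607402 - 42902*I*√10 ≈ -6.074e+5 - 1.3567e+5*I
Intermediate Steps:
z = 269 (z = 252 + 17 = 269)
(-1565 - 693)*(√(-9 + m)*(-14 + 33) + z) = (-1565 - 693)*(√(-9 - 1)*(-14 + 33) + 269) = -2258*(√(-10)*19 + 269) = -2258*((I*√10)*19 + 269) = -2258*(19*I*√10 + 269) = -2258*(269 + 19*I*√10) = -607402 - 42902*I*√10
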